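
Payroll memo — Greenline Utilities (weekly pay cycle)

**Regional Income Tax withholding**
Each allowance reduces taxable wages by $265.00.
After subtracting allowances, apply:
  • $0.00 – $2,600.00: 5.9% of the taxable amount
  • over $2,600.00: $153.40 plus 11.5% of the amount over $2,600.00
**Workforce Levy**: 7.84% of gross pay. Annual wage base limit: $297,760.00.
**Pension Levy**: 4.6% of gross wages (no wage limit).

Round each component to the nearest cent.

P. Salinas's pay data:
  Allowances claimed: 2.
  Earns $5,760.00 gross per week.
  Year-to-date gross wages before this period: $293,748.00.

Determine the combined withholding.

$1,035.35

Regional Income Tax: taxable = $5,760.00 − 2×$265.00 = $5,230.00
  $153.40 + 11.5% × ($5,230.00 − $2,600.00) = $153.40 + 11.5% × $2,630.00 = $455.85
Workforce Levy: cap $297,760.00 − YTD $293,748.00 = $4,012.00 subject; 7.84% × $4,012.00 = $314.54
Pension Levy: 4.6% × $5,760.00 = $264.96
Total: $455.85 + $314.54 + $264.96 = $1,035.35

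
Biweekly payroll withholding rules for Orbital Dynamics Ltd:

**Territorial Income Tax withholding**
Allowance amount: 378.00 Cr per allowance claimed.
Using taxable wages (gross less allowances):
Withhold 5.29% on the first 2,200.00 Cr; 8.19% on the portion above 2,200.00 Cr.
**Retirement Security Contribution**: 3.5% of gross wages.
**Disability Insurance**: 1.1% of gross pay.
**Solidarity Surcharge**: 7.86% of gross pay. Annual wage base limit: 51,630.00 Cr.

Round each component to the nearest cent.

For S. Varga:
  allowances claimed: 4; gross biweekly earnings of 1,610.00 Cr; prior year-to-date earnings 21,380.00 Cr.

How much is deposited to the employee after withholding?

1,404.21 Cr

Territorial Income Tax: taxable = 1,610.00 Cr − 4×378.00 Cr = 98.00 Cr
  5.29% × 98.00 Cr = 5.18 Cr
Retirement Security Contribution: 3.5% × 1,610.00 Cr = 56.35 Cr
Disability Insurance: 1.1% × 1,610.00 Cr = 17.71 Cr
Solidarity Surcharge: 7.86% × 1,610.00 Cr = 126.55 Cr
Total withheld: 5.18 Cr + 56.35 Cr + 17.71 Cr + 126.55 Cr = 205.79 Cr
Net pay: 1,610.00 Cr − 205.79 Cr = 1,404.21 Cr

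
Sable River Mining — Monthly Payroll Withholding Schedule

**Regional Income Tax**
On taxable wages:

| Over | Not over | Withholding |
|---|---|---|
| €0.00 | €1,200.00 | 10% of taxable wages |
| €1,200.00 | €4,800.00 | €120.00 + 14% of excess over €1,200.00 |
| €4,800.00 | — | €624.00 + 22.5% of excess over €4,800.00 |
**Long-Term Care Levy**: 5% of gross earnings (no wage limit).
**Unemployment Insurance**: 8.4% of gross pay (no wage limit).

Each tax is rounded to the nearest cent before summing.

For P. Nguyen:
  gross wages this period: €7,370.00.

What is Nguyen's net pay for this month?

€5,180.17

Regional Income Tax: taxable = €7,370.00
  €624.00 + 22.5% × (€7,370.00 − €4,800.00) = €624.00 + 22.5% × €2,570.00 = €1,202.25
Long-Term Care Levy: 5% × €7,370.00 = €368.50
Unemployment Insurance: 8.4% × €7,370.00 = €619.08
Total withheld: €1,202.25 + €368.50 + €619.08 = €2,189.83
Net pay: €7,370.00 − €2,189.83 = €5,180.17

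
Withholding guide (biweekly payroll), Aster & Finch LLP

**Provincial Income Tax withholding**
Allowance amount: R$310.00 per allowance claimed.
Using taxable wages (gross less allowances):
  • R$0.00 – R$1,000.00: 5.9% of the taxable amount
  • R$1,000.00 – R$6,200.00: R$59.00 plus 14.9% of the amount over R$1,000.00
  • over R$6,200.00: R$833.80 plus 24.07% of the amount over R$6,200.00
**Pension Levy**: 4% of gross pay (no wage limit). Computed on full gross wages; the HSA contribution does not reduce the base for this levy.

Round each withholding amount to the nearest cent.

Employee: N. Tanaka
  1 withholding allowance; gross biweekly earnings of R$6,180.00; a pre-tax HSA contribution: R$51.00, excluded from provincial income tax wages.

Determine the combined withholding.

Provincial Income Tax: taxable = R$6,180.00 − R$51.00 − 1×R$310.00 = R$5,819.00
  R$59.00 + 14.9% × (R$5,819.00 − R$1,000.00) = R$59.00 + 14.9% × R$4,819.00 = R$777.03
Pension Levy: 4% × R$6,180.00 = R$247.20
Total: R$777.03 + R$247.20 = R$1,024.23

R$1,024.23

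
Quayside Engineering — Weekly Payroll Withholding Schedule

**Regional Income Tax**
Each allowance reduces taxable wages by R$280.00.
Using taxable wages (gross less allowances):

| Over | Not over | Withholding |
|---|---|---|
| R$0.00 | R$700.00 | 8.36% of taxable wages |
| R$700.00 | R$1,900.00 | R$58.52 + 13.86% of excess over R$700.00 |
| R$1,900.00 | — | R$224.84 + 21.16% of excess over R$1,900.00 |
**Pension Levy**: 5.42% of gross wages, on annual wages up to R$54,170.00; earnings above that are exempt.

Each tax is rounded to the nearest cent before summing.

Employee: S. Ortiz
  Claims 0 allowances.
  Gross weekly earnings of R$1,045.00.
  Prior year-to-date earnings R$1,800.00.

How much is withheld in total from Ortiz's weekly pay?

Regional Income Tax: taxable = R$1,045.00
  R$58.52 + 13.86% × (R$1,045.00 − R$700.00) = R$58.52 + 13.86% × R$345.00 = R$106.34
Pension Levy: 5.42% × R$1,045.00 = R$56.64
Total: R$106.34 + R$56.64 = R$162.98

R$162.98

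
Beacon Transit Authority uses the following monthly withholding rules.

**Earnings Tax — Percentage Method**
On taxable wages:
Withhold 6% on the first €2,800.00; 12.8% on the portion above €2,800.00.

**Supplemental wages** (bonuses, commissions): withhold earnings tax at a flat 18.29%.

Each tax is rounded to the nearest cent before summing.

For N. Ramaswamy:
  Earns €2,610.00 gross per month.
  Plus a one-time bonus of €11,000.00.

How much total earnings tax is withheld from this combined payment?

Earnings Tax: taxable = €2,610.00
  6% × €2,610.00 = €156.60
Supplemental (18.29% flat on bonus): 18.29% × €11,000.00 = €2,011.90
Total earnings tax: €156.60 + €2,011.90 = €2,168.50

€2,168.50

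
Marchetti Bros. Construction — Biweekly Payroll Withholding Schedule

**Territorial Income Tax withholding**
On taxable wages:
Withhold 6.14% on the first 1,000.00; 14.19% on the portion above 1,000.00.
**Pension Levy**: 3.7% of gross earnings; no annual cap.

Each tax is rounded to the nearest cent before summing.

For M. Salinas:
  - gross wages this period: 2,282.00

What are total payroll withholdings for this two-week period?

327.75

Territorial Income Tax: taxable = 2,282.00
  61.40 + 14.19% × (2,282.00 − 1,000.00) = 61.40 + 14.19% × 1,282.00 = 243.32
Pension Levy: 3.7% × 2,282.00 = 84.43
Total: 243.32 + 84.43 = 327.75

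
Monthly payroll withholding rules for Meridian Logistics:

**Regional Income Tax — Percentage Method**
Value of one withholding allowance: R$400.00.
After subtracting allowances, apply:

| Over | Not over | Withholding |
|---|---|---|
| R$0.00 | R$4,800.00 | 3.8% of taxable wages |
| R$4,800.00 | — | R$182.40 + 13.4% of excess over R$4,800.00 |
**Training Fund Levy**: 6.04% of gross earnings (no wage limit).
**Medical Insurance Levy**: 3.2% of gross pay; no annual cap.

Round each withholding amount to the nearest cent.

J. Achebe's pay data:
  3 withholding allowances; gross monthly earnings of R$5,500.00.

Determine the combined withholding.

Regional Income Tax: taxable = R$5,500.00 − 3×R$400.00 = R$4,300.00
  3.8% × R$4,300.00 = R$163.40
Training Fund Levy: 6.04% × R$5,500.00 = R$332.20
Medical Insurance Levy: 3.2% × R$5,500.00 = R$176.00
Total: R$163.40 + R$332.20 + R$176.00 = R$671.60

R$671.60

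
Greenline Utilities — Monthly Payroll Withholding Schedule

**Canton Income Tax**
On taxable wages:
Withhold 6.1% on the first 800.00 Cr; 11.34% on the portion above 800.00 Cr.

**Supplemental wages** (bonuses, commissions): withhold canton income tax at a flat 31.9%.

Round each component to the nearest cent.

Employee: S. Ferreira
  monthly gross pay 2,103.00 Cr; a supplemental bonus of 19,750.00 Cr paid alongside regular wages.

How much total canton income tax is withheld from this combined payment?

Canton Income Tax: taxable = 2,103.00 Cr
  48.80 Cr + 11.34% × (2,103.00 Cr − 800.00 Cr) = 48.80 Cr + 11.34% × 1,303.00 Cr = 196.56 Cr
Supplemental (31.9% flat on bonus): 31.9% × 19,750.00 Cr = 6,300.25 Cr
Total canton income tax: 196.56 Cr + 6,300.25 Cr = 6,496.81 Cr

6,496.81 Cr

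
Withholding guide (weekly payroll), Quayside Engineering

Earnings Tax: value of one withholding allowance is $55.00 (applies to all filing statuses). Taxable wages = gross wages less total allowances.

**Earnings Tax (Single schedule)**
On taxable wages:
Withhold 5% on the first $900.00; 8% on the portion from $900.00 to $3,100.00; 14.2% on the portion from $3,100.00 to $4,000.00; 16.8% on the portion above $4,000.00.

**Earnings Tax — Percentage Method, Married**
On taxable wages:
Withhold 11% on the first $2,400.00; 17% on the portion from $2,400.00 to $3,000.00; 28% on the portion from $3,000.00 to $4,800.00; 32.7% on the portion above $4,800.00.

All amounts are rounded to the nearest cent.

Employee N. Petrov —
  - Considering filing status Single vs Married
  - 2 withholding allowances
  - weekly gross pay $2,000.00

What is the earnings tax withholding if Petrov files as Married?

$207.90

Earnings Tax (Married): taxable = $2,000.00 − 2×$55.00 = $1,890.00
  11% × $1,890.00 = $207.90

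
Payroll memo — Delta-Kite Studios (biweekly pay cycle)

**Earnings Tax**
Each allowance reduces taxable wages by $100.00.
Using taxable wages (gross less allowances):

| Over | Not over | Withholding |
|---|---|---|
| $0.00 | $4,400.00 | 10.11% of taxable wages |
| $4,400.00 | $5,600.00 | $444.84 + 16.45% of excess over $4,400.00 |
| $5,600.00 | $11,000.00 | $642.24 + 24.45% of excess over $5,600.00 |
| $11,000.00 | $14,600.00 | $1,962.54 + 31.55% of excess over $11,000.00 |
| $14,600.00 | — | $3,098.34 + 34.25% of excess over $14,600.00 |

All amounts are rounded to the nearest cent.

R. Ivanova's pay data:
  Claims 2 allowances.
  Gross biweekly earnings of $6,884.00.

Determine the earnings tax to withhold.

$907.28

Earnings Tax: taxable = $6,884.00 − 2×$100.00 = $6,684.00
  $642.24 + 24.45% × ($6,684.00 − $5,600.00) = $642.24 + 24.45% × $1,084.00 = $907.28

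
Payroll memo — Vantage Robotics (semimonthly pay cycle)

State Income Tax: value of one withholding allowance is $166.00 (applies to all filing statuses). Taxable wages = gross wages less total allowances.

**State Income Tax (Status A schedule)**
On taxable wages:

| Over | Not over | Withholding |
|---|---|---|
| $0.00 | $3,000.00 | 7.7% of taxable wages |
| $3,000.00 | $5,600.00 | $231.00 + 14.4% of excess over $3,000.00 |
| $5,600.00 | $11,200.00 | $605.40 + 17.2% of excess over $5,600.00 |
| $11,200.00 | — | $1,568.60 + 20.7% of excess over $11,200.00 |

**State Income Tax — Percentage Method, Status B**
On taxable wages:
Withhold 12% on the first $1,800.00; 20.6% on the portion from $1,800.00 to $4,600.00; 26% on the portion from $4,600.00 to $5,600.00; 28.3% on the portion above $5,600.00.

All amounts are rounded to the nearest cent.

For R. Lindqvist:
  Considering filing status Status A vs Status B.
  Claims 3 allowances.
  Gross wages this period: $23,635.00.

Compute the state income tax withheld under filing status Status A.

State Income Tax (Status A): taxable = $23,635.00 − 3×$166.00 = $23,137.00
  $1,568.60 + 20.7% × ($23,137.00 − $11,200.00) = $1,568.60 + 20.7% × $11,937.00 = $4,039.56

$4,039.56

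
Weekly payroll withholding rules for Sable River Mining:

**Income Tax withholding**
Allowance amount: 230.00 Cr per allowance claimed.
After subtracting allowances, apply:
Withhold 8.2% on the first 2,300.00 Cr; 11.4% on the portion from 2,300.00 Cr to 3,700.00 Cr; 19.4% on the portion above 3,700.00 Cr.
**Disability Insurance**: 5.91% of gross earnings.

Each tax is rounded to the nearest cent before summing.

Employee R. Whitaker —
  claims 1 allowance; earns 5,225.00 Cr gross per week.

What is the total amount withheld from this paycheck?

908.23 Cr

Income Tax: taxable = 5,225.00 Cr − 1×230.00 Cr = 4,995.00 Cr
  348.20 Cr + 19.4% × (4,995.00 Cr − 3,700.00 Cr) = 348.20 Cr + 19.4% × 1,295.00 Cr = 599.43 Cr
Disability Insurance: 5.91% × 5,225.00 Cr = 308.80 Cr
Total: 599.43 Cr + 308.80 Cr = 908.23 Cr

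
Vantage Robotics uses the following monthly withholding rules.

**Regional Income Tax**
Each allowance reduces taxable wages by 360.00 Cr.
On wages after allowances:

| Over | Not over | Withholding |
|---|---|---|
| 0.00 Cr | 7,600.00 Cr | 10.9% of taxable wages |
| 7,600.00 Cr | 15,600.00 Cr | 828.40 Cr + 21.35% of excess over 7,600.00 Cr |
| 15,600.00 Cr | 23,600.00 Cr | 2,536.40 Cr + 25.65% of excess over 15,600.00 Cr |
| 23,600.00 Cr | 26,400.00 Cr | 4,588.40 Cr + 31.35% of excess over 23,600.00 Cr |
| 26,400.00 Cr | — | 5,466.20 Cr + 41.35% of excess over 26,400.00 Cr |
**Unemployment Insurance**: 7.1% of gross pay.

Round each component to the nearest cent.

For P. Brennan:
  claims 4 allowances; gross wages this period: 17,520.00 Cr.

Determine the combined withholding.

Regional Income Tax: taxable = 17,520.00 Cr − 4×360.00 Cr = 16,080.00 Cr
  2,536.40 Cr + 25.65% × (16,080.00 Cr − 15,600.00 Cr) = 2,536.40 Cr + 25.65% × 480.00 Cr = 2,659.52 Cr
Unemployment Insurance: 7.1% × 17,520.00 Cr = 1,243.92 Cr
Total: 2,659.52 Cr + 1,243.92 Cr = 3,903.44 Cr

3,903.44 Cr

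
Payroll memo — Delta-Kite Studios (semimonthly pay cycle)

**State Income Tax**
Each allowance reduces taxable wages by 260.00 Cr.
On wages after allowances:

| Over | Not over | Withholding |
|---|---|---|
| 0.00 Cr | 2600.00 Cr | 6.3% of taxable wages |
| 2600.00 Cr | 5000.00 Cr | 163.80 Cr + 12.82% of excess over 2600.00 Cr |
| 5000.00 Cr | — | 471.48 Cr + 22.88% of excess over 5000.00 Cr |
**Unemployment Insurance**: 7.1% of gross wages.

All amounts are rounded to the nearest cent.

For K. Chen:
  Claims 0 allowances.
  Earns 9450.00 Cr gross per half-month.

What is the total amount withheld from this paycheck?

State Income Tax: taxable = 9450.00 Cr
  471.48 Cr + 22.88% × (9450.00 Cr − 5000.00 Cr) = 471.48 Cr + 22.88% × 4450.00 Cr = 1489.64 Cr
Unemployment Insurance: 7.1% × 9450.00 Cr = 670.95 Cr
Total: 1489.64 Cr + 670.95 Cr = 2160.59 Cr

2160.59 Cr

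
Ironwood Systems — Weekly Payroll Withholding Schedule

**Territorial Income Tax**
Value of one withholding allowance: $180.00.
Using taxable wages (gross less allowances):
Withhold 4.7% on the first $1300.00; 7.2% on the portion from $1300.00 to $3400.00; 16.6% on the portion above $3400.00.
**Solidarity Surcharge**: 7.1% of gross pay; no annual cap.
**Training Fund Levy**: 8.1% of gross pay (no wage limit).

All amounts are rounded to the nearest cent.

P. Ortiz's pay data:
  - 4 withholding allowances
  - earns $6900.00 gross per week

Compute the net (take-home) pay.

$5177.42

Territorial Income Tax: taxable = $6900.00 − 4×$180.00 = $6180.00
  $212.30 + 16.6% × ($6180.00 − $3400.00) = $212.30 + 16.6% × $2780.00 = $673.78
Solidarity Surcharge: 7.1% × $6900.00 = $489.90
Training Fund Levy: 8.1% × $6900.00 = $558.90
Total withheld: $673.78 + $489.90 + $558.90 = $1722.58
Net pay: $6900.00 − $1722.58 = $5177.42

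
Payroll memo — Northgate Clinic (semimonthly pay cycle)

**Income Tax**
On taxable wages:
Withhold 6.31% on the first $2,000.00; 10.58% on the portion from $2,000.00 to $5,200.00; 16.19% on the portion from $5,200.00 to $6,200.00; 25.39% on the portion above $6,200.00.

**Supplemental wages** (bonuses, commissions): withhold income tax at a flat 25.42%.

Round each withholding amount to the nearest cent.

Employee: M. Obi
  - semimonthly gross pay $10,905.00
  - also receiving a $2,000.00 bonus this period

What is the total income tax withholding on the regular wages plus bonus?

$2,329.66

Income Tax: taxable = $10,905.00
  $626.66 + 25.39% × ($10,905.00 − $6,200.00) = $626.66 + 25.39% × $4,705.00 = $1,821.26
Supplemental (25.42% flat on bonus): 25.42% × $2,000.00 = $508.40
Total income tax: $1,821.26 + $508.40 = $2,329.66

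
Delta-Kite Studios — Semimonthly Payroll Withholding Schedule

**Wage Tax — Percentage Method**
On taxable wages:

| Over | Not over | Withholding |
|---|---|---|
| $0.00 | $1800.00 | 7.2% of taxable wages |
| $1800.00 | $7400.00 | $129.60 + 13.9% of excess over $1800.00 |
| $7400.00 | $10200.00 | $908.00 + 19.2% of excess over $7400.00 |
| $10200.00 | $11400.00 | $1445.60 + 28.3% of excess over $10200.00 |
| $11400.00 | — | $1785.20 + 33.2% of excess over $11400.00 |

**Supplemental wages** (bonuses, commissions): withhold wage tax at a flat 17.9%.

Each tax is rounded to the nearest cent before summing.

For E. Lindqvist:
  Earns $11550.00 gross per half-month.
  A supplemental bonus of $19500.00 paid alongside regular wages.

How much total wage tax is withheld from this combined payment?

Wage Tax: taxable = $11550.00
  $1785.20 + 33.2% × ($11550.00 − $11400.00) = $1785.20 + 33.2% × $150.00 = $1835.00
Supplemental (17.9% flat on bonus): 17.9% × $19500.00 = $3490.50
Total wage tax: $1835.00 + $3490.50 = $5325.50

$5325.50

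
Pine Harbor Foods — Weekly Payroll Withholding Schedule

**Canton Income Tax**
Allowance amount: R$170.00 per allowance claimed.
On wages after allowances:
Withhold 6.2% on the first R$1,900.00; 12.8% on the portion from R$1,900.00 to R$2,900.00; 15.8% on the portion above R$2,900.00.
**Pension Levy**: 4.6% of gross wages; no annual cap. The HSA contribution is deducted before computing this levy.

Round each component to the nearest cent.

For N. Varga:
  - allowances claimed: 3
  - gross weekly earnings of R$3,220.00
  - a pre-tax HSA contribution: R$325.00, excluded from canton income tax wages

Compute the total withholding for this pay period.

R$313.05

Canton Income Tax: taxable = R$3,220.00 − R$325.00 − 3×R$170.00 = R$2,385.00
  R$117.80 + 12.8% × (R$2,385.00 − R$1,900.00) = R$117.80 + 12.8% × R$485.00 = R$179.88
Pension Levy: 4.6% × R$2,895.00 = R$133.17
Total: R$179.88 + R$133.17 = R$313.05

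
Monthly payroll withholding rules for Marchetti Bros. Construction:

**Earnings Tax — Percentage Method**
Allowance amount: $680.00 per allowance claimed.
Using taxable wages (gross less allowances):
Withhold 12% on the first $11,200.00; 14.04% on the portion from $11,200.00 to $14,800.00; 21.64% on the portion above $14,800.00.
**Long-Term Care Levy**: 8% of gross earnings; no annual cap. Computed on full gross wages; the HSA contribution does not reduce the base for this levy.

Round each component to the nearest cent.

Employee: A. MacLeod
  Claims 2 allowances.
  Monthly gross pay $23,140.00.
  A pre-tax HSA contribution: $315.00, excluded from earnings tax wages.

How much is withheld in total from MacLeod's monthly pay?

Earnings Tax: taxable = $23,140.00 − $315.00 − 2×$680.00 = $21,465.00
  $1,849.44 + 21.64% × ($21,465.00 − $14,800.00) = $1,849.44 + 21.64% × $6,665.00 = $3,291.75
Long-Term Care Levy: 8% × $23,140.00 = $1,851.20
Total: $3,291.75 + $1,851.20 = $5,142.95

$5,142.95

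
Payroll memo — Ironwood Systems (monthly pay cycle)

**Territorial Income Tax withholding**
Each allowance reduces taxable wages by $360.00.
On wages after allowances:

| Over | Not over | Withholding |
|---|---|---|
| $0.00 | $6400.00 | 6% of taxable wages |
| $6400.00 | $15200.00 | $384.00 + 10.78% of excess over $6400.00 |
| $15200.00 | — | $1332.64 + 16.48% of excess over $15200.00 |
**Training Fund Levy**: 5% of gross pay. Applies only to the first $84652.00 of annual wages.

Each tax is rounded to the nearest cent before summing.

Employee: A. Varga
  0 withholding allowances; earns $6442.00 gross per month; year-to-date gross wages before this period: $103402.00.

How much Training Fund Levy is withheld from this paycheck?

Training Fund Levy: YTD $103402.00 ≥ cap $84652.00 → $0.00

$0.00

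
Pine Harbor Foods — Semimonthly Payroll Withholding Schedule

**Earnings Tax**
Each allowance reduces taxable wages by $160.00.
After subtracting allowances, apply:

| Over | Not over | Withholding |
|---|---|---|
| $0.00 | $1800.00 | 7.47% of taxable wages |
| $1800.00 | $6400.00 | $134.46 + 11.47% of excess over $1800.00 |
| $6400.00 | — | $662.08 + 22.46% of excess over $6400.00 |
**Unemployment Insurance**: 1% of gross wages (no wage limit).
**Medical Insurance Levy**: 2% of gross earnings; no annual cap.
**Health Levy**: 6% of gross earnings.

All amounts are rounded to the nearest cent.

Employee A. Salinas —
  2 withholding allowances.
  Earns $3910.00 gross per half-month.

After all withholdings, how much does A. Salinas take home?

Earnings Tax: taxable = $3910.00 − 2×$160.00 = $3590.00
  $134.46 + 11.47% × ($3590.00 − $1800.00) = $134.46 + 11.47% × $1790.00 = $339.77
Unemployment Insurance: 1% × $3910.00 = $39.10
Medical Insurance Levy: 2% × $3910.00 = $78.20
Health Levy: 6% × $3910.00 = $234.60
Total withheld: $339.77 + $39.10 + $78.20 + $234.60 = $691.67
Net pay: $3910.00 − $691.67 = $3218.33

$3218.33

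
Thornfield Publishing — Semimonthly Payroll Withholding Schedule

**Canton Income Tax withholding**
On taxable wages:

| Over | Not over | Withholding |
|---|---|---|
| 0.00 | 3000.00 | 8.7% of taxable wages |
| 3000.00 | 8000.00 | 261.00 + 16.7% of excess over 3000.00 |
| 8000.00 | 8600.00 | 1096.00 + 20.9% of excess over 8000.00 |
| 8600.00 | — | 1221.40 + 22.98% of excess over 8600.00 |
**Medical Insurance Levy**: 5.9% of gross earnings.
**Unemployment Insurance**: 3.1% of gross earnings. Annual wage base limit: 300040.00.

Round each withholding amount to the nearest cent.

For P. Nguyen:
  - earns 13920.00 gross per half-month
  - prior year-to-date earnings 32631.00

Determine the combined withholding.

3696.74

Canton Income Tax: taxable = 13920.00
  1221.40 + 22.98% × (13920.00 − 8600.00) = 1221.40 + 22.98% × 5320.00 = 2443.94
Medical Insurance Levy: 5.9% × 13920.00 = 821.28
Unemployment Insurance: 3.1% × 13920.00 = 431.52
Total: 2443.94 + 821.28 + 431.52 = 3696.74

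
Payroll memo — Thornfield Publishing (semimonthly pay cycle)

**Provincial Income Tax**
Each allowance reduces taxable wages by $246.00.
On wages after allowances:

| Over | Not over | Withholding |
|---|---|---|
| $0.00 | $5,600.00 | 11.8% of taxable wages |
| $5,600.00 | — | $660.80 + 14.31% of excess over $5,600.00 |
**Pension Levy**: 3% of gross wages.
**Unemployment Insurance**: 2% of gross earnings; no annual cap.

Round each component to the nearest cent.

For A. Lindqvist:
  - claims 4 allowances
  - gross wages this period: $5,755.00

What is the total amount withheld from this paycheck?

$850.73

Provincial Income Tax: taxable = $5,755.00 − 4×$246.00 = $4,771.00
  11.8% × $4,771.00 = $562.98
Pension Levy: 3% × $5,755.00 = $172.65
Unemployment Insurance: 2% × $5,755.00 = $115.10
Total: $562.98 + $172.65 + $115.10 = $850.73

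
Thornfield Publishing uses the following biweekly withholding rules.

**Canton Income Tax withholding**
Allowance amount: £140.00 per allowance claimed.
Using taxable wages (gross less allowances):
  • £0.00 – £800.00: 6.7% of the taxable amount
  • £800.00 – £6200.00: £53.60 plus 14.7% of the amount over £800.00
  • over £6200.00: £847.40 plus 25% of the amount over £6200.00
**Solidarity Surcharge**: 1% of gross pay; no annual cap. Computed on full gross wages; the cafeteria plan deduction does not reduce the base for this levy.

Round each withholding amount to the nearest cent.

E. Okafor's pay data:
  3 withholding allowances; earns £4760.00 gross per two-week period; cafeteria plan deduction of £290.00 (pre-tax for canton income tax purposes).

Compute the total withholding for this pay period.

£578.95

Canton Income Tax: taxable = £4760.00 − £290.00 − 3×£140.00 = £4050.00
  £53.60 + 14.7% × (£4050.00 − £800.00) = £53.60 + 14.7% × £3250.00 = £531.35
Solidarity Surcharge: 1% × £4760.00 = £47.60
Total: £531.35 + £47.60 = £578.95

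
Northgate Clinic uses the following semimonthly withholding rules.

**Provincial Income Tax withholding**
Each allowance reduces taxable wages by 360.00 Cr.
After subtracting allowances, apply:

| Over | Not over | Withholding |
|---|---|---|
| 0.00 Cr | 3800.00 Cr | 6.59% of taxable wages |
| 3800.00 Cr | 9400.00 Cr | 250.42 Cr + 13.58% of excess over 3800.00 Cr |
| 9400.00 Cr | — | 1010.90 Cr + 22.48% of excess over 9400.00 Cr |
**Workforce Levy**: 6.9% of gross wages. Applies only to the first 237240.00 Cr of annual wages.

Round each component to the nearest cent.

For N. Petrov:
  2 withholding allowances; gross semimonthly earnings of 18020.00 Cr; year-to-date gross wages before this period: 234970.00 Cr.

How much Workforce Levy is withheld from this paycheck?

Workforce Levy: cap 237240.00 Cr − YTD 234970.00 Cr = 2270.00 Cr subject; 6.9% × 2270.00 Cr = 156.63 Cr

156.63 Cr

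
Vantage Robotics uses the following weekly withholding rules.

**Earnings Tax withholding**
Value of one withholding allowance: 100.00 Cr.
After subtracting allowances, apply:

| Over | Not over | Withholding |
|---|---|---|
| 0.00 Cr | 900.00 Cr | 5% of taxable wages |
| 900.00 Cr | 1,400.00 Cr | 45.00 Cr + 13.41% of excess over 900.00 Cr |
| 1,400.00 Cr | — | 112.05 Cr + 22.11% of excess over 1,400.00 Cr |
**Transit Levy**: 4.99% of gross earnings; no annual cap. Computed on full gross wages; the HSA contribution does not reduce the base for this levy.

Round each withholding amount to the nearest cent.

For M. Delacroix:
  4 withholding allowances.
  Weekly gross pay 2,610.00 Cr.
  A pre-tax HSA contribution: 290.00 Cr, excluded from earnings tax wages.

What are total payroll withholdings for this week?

Earnings Tax: taxable = 2,610.00 Cr − 290.00 Cr − 4×100.00 Cr = 1,920.00 Cr
  112.05 Cr + 22.11% × (1,920.00 Cr − 1,400.00 Cr) = 112.05 Cr + 22.11% × 520.00 Cr = 227.02 Cr
Transit Levy: 4.99% × 2,610.00 Cr = 130.24 Cr
Total: 227.02 Cr + 130.24 Cr = 357.26 Cr

357.26 Cr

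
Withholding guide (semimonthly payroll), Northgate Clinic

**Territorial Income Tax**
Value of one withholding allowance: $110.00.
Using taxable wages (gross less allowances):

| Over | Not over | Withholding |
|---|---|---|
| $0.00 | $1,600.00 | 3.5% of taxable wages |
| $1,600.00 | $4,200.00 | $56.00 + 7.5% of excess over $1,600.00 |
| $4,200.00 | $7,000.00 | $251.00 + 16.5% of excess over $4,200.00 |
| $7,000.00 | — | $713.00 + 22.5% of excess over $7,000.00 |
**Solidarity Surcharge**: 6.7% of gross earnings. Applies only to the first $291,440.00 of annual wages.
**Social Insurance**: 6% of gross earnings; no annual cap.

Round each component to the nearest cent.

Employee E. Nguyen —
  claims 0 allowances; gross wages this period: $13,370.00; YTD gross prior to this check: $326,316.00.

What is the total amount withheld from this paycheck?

$2,948.45

Territorial Income Tax: taxable = $13,370.00
  $713.00 + 22.5% × ($13,370.00 − $7,000.00) = $713.00 + 22.5% × $6,370.00 = $2,146.25
Solidarity Surcharge: YTD $326,316.00 ≥ cap $291,440.00 → $0.00
Social Insurance: 6% × $13,370.00 = $802.20
Total: $2,146.25 + $0.00 + $802.20 = $2,948.45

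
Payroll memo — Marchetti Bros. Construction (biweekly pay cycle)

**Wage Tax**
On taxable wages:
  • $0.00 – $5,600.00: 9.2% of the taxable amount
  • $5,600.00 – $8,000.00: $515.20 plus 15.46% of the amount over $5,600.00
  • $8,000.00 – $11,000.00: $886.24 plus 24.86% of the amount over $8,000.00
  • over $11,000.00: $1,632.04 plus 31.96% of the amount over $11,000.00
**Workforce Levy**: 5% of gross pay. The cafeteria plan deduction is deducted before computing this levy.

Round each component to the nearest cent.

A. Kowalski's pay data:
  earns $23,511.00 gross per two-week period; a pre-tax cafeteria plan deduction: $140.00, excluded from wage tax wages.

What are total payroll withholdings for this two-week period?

Wage Tax: taxable = $23,511.00 − $140.00 = $23,371.00
  $1,632.04 + 31.96% × ($23,371.00 − $11,000.00) = $1,632.04 + 31.96% × $12,371.00 = $5,585.81
Workforce Levy: 5% × $23,371.00 = $1,168.55
Total: $5,585.81 + $1,168.55 = $6,754.36

$6,754.36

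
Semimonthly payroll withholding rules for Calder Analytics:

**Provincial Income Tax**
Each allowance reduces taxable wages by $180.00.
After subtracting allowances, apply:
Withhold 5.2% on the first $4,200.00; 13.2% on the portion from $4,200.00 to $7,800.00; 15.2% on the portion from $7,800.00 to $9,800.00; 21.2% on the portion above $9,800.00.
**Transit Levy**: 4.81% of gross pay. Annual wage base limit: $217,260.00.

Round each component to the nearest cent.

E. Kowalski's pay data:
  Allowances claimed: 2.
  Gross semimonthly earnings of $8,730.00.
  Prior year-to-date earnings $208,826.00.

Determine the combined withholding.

Provincial Income Tax: taxable = $8,730.00 − 2×$180.00 = $8,370.00
  $693.60 + 15.2% × ($8,370.00 − $7,800.00) = $693.60 + 15.2% × $570.00 = $780.24
Transit Levy: cap $217,260.00 − YTD $208,826.00 = $8,434.00 subject; 4.81% × $8,434.00 = $405.68
Total: $780.24 + $405.68 = $1,185.92

$1,185.92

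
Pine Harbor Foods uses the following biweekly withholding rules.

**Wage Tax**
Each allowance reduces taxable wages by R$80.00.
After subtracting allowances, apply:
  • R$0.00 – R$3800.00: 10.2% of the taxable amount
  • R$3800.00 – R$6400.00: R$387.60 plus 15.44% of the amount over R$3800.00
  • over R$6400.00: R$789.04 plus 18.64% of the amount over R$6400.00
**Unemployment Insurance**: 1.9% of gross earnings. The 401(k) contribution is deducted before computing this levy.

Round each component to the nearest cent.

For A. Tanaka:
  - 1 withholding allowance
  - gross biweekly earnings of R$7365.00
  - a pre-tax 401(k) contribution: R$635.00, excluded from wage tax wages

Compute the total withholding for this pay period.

R$963.51

Wage Tax: taxable = R$7365.00 − R$635.00 − 1×R$80.00 = R$6650.00
  R$789.04 + 18.64% × (R$6650.00 − R$6400.00) = R$789.04 + 18.64% × R$250.00 = R$835.64
Unemployment Insurance: 1.9% × R$6730.00 = R$127.87
Total: R$835.64 + R$127.87 = R$963.51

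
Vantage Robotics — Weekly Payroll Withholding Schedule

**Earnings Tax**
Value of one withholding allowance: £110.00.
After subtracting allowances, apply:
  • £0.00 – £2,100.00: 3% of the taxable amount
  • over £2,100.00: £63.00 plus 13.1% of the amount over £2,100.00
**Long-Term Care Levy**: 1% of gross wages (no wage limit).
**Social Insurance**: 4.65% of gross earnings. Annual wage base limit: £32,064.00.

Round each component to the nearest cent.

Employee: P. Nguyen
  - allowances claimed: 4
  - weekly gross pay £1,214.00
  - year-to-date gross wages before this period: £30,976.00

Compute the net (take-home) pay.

Earnings Tax: taxable = £1,214.00 − 4×£110.00 = £774.00
  3% × £774.00 = £23.22
Long-Term Care Levy: 1% × £1,214.00 = £12.14
Social Insurance: cap £32,064.00 − YTD £30,976.00 = £1,088.00 subject; 4.65% × £1,088.00 = £50.59
Total withheld: £23.22 + £12.14 + £50.59 = £85.95
Net pay: £1,214.00 − £85.95 = £1,128.05

£1,128.05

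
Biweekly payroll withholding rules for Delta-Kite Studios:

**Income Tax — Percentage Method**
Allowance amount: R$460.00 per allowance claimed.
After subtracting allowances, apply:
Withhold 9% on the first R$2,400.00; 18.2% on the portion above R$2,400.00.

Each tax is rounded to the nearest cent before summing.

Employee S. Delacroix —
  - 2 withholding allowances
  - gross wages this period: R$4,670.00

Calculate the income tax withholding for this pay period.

Income Tax: taxable = R$4,670.00 − 2×R$460.00 = R$3,750.00
  R$216.00 + 18.2% × (R$3,750.00 − R$2,400.00) = R$216.00 + 18.2% × R$1,350.00 = R$461.70

R$461.70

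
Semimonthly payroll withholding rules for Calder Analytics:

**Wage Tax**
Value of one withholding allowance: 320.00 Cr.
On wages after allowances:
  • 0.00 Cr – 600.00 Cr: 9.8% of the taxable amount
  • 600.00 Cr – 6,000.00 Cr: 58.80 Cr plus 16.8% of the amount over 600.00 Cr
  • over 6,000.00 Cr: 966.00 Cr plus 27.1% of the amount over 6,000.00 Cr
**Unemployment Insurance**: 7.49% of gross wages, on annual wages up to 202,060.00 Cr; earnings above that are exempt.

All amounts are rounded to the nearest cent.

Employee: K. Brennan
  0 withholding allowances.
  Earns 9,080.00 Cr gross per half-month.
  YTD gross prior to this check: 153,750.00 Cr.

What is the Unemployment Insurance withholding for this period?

680.09 Cr

Unemployment Insurance: 7.49% × 9,080.00 Cr = 680.09 Cr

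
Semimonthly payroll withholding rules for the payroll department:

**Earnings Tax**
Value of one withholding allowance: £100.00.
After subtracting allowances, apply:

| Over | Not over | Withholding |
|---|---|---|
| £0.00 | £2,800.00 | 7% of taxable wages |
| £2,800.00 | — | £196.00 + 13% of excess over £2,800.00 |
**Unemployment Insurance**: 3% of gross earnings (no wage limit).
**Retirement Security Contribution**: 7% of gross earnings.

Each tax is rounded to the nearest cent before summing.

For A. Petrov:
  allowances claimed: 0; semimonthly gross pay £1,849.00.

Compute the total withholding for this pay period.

£314.33

Earnings Tax: taxable = £1,849.00
  7% × £1,849.00 = £129.43
Unemployment Insurance: 3% × £1,849.00 = £55.47
Retirement Security Contribution: 7% × £1,849.00 = £129.43
Total: £129.43 + £55.47 + £129.43 = £314.33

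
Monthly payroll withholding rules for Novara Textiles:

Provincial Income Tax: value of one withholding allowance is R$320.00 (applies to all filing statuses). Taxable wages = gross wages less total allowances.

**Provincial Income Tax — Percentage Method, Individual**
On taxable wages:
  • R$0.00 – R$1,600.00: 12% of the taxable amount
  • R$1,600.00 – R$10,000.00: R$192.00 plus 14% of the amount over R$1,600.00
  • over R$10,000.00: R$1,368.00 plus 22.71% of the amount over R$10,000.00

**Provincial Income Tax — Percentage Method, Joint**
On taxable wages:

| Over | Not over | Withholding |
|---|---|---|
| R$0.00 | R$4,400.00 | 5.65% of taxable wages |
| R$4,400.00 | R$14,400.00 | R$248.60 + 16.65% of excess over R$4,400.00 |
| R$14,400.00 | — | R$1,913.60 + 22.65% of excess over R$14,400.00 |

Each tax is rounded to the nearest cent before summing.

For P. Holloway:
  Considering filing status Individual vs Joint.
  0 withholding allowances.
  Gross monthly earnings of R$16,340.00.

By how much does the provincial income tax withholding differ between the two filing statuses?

R$454.80

Provincial Income Tax (Individual): taxable = R$16,340.00
  R$1,368.00 + 22.71% × (R$16,340.00 − R$10,000.00) = R$1,368.00 + 22.71% × R$6,340.00 = R$2,807.81
Provincial Income Tax (Joint): taxable = R$16,340.00
  R$1,913.60 + 22.65% × (R$16,340.00 − R$14,400.00) = R$1,913.60 + 22.65% × R$1,940.00 = R$2,353.01
Difference: |R$2,807.81 − R$2,353.01| = R$454.80 (higher under Individual)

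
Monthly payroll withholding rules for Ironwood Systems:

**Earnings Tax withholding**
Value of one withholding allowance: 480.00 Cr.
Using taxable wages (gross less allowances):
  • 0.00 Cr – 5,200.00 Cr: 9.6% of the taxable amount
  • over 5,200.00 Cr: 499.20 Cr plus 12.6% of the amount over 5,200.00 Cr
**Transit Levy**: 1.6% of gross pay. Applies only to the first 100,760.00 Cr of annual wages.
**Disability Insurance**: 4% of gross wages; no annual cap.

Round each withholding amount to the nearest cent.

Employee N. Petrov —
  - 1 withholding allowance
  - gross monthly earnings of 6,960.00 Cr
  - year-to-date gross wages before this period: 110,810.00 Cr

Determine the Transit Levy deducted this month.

0.00 Cr

Transit Levy: YTD 110,810.00 Cr ≥ cap 100,760.00 Cr → 0.00 Cr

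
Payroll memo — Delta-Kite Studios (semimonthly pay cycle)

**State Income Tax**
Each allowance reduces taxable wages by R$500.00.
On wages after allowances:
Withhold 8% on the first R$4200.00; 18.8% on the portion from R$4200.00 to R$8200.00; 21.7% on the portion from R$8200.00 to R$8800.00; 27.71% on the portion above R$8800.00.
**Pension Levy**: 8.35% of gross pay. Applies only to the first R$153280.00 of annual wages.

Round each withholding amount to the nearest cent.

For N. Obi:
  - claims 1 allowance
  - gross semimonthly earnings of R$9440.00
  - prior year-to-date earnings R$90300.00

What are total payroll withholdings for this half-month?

R$2045.23

State Income Tax: taxable = R$9440.00 − 1×R$500.00 = R$8940.00
  R$1218.20 + 27.71% × (R$8940.00 − R$8800.00) = R$1218.20 + 27.71% × R$140.00 = R$1256.99
Pension Levy: 8.35% × R$9440.00 = R$788.24
Total: R$1256.99 + R$788.24 = R$2045.23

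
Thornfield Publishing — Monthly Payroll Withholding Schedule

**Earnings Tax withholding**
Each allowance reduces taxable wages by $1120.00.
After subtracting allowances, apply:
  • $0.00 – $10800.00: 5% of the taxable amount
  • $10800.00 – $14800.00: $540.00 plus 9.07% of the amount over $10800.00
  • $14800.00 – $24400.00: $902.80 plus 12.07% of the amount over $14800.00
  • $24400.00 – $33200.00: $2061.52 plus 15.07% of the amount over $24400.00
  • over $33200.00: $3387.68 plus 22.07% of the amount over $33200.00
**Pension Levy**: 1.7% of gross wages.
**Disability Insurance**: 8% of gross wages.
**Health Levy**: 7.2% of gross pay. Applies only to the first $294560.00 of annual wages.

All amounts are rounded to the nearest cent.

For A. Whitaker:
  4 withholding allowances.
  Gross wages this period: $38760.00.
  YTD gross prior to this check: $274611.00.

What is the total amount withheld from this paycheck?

$8822.09

Earnings Tax: taxable = $38760.00 − 4×$1120.00 = $34280.00
  $3387.68 + 22.07% × ($34280.00 − $33200.00) = $3387.68 + 22.07% × $1080.00 = $3626.04
Pension Levy: 1.7% × $38760.00 = $658.92
Disability Insurance: 8% × $38760.00 = $3100.80
Health Levy: cap $294560.00 − YTD $274611.00 = $19949.00 subject; 7.2% × $19949.00 = $1436.33
Total: $3626.04 + $658.92 + $3100.80 + $1436.33 = $8822.09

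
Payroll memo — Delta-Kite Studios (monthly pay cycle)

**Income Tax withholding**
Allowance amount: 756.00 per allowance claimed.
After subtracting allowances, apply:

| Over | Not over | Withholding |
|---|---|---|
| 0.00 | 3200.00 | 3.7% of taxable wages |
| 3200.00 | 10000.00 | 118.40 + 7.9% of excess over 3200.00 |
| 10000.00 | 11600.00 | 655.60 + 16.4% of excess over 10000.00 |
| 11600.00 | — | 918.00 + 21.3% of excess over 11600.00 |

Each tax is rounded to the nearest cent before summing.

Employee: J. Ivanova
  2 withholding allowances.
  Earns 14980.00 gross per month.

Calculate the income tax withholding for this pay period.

Income Tax: taxable = 14980.00 − 2×756.00 = 13468.00
  918.00 + 21.3% × (13468.00 − 11600.00) = 918.00 + 21.3% × 1868.00 = 1315.88

1315.88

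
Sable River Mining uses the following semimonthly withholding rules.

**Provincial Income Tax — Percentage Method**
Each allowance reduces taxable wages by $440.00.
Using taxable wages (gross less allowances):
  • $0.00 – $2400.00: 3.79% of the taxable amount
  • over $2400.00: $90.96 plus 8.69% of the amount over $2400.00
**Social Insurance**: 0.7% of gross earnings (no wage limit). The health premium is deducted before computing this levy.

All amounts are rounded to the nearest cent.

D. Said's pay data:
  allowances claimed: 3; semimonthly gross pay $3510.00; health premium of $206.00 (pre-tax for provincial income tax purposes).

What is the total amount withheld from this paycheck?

Provincial Income Tax: taxable = $3510.00 − $206.00 − 3×$440.00 = $1984.00
  3.79% × $1984.00 = $75.19
Social Insurance: 0.7% × $3304.00 = $23.13
Total: $75.19 + $23.13 = $98.32

$98.32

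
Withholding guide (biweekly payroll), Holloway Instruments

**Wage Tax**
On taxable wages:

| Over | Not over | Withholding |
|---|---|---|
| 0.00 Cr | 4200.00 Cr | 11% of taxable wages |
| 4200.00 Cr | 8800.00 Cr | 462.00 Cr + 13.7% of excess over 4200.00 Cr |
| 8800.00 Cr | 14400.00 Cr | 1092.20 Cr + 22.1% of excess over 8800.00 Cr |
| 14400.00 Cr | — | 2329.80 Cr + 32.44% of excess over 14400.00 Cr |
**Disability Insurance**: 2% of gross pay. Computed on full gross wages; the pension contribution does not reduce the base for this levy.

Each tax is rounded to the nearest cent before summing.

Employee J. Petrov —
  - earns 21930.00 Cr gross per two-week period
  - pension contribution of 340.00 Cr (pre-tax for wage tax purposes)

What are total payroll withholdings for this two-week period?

Wage Tax: taxable = 21930.00 Cr − 340.00 Cr = 21590.00 Cr
  2329.80 Cr + 32.44% × (21590.00 Cr − 14400.00 Cr) = 2329.80 Cr + 32.44% × 7190.00 Cr = 4662.24 Cr
Disability Insurance: 2% × 21930.00 Cr = 438.60 Cr
Total: 4662.24 Cr + 438.60 Cr = 5100.84 Cr

5100.84 Cr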